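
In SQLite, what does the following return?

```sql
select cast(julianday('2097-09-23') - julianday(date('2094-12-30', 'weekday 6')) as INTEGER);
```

996

`weekday 6` advances to the next Saturday; 2094-12-30 is a Thursday, so it moves forward to 2095-01-01.
30 days remain in January 2095 after the 1st (31 − 1).
Full months from February 2095 through August 2097 contribute their day counts.
Then 23 days into September 2097.
Total: 30 + 28 + 31 + 30 + 31 + 30 + 31 + 31 + 30 + 31 + 30 + 31 + 31 + 29 + 31 + 30 + 31 + 30 + 31 + 31 + 30 + 31 + 30 + 31 + 31 + 28 + 31 + 30 + 31 + 30 + 31 + 31 + 23 = 996.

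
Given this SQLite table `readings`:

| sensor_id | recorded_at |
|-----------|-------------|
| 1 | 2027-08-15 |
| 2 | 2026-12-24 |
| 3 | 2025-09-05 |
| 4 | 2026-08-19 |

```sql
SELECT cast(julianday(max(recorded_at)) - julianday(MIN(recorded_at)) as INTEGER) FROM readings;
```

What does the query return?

709

MIN = 2025-09-05, MAX = 2027-08-15.
25 days remain in September 2025 after the 5th (30 − 5).
Full months from October 2025 through July 2027 contribute their day counts.
Then 15 days into August 2027.
Total: 25 + 31 + 30 + 31 + 31 + 28 + 31 + 30 + 31 + 30 + 31 + 31 + 30 + 31 + 30 + 31 + 31 + 28 + 31 + 30 + 31 + 30 + 31 + 15 = 709.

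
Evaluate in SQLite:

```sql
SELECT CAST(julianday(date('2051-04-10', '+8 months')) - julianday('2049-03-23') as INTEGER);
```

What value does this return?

Adding +8 months to 2051-04-10 gives 2051-12-10.
8 days remain in March 2049 after the 23rd (31 − 23).
Full months from April 2049 through November 2051 contribute their day counts.
Then 10 days into December 2051.
Total: 8 + 30 + 31 + 30 + 31 + 31 + 30 + 31 + 30 + 31 + 31 + 28 + 31 + 30 + 31 + 30 + 31 + 31 + 30 + 31 + 30 + 31 + 31 + 28 + 31 + 30 + 31 + 30 + 31 + 31 + 30 + 31 + 30 + 10 = 992.

992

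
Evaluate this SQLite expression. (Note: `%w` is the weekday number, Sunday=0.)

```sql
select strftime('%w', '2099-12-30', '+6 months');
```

First apply '+6 months': 2099-12-30 → 2100-06-30.
2100-06-30 is a Wednesday; with Sunday=0 that is 3.

3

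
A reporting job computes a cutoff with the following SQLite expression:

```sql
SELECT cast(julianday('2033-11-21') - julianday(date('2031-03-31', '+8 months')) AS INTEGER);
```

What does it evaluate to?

721

Adding +8 months to 2031-03-31 targets 2031-11-31. November 2031 has only 30 days, so SQLite normalizes the 1-day overflow forward to 2031-12-01.
30 days remain in December 2031 after the 1st (31 − 1).
Full months from January 2032 through October 2033 contribute their day counts.
Then 21 days into November 2033.
Total: 30 + 31 + 29 + 31 + 30 + 31 + 30 + 31 + 31 + 30 + 31 + 30 + 31 + 31 + 28 + 31 + 30 + 31 + 30 + 31 + 31 + 30 + 31 + 21 = 721.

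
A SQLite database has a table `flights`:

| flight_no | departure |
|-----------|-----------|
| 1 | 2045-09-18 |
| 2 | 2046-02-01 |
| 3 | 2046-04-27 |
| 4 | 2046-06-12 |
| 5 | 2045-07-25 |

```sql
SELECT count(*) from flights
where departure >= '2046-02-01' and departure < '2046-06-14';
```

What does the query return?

Rows in [2046-02-01, 2046-06-14): 2046-02-01, 2046-04-27, 2046-06-12 → 3 rows.

3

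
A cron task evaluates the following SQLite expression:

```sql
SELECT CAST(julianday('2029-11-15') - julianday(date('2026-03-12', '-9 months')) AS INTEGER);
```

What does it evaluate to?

1617

Adding -9 months to 2026-03-12 gives 2025-06-12.
18 days remain in June 2025 after the 12th (30 − 12).
Full months from July 2025 through October 2029 contribute their day counts.
Then 15 days into November 2029.
Total: 18 + 31 + 31 + 30 + 31 + 30 + 31 + 31 + 28 + 31 + 30 + 31 + 30 + 31 + 31 + 30 + 31 + 30 + 31 + 31 + 28 + 31 + 30 + 31 + 30 + 31 + 31 + 30 + 31 + 30 + 31 + 31 + 29 + 31 + 30 + 31 + 30 + 31 + 31 + 30 + 31 + 30 + 31 + 31 + 28 + 31 + 30 + 31 + 30 + 31 + 31 + 30 + 31 + 15 = 1617.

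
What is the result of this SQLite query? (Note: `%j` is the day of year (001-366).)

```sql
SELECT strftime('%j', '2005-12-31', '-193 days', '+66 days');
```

First apply '-193 days', '+66 days': 2005-12-31 → 2005-08-26.
Day-of-year for 2005-08-26: days since 2005-01-01 inclusive = 238, zero-padded to 238.

238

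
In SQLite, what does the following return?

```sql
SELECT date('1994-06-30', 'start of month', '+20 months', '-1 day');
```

`start of month` rewinds 1994-06-30 to 1994-06-01.
Adding +20 months to 1994-06-01 gives 1996-02-01.
Going back 1 day from 1996-02-01 reaches 1996-01-31 (last day of January, 31 days).

1996-01-31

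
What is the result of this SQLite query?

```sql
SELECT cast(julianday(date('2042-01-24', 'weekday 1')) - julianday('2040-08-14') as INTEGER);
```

`weekday 1` advances to the next Monday; 2042-01-24 is a Friday, so it moves forward to 2042-01-27.
17 days remain in August 2040 after the 14th (31 − 14).
Full months from September 2040 through December 2041 contribute their day counts.
Then 27 days into January 2042.
Total: 17 + 30 + 31 + 30 + 31 + 31 + 28 + 31 + 30 + 31 + 30 + 31 + 31 + 30 + 31 + 30 + 31 + 27 = 531.

531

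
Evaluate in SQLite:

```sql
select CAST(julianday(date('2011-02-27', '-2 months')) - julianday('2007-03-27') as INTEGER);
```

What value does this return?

1371

Adding -2 months to 2011-02-27 gives 2010-12-27.
4 days remain in March 2007 after the 27th (31 − 27).
Full months from April 2007 through November 2010 contribute their day counts.
Then 27 days into December 2010.
Total: 4 + 30 + 31 + 30 + 31 + 31 + 30 + 31 + 30 + 31 + 31 + 29 + 31 + 30 + 31 + 30 + 31 + 31 + 30 + 31 + 30 + 31 + 31 + 28 + 31 + 30 + 31 + 30 + 31 + 31 + 30 + 31 + 30 + 31 + 31 + 28 + 31 + 30 + 31 + 30 + 31 + 31 + 30 + 31 + 30 + 27 = 1371.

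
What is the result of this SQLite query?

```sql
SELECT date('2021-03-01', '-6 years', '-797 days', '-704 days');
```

2011-01-20

Adding -6 years to 2021-03-01 gives 2015-03-01.
Applying '-797 days' to 2015-03-01: counting 797 days back gives 2012-12-24.
Applying '-704 days' to 2012-12-24: counting 704 days back gives 2011-01-20.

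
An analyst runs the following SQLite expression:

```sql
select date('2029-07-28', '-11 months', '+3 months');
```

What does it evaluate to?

Adding -11 months to 2029-07-28 gives 2028-08-28.
Adding +3 months to 2028-08-28 gives 2028-11-28.

2028-11-28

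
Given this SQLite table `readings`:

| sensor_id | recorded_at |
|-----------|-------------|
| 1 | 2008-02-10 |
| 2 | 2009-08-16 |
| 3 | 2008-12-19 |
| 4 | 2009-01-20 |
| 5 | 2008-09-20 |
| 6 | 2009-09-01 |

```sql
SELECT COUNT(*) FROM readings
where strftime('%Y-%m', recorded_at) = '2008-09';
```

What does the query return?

Rows with year-month 2008-09: 2008-09-20 → 1.

1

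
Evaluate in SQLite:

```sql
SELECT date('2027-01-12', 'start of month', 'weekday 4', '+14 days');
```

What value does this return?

2027-01-21

`start of month` rewinds 2027-01-12 to 2027-01-01.
`weekday 4` advances to the next Thursday; 2027-01-01 is a Friday, so it moves forward to 2027-01-07.
Advancing 14 more days within January lands on 2027-01-21.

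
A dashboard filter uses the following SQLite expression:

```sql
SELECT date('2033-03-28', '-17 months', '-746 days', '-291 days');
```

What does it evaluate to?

Adding -17 months to 2033-03-28 gives 2031-10-28.
Applying '-746 days' to 2031-10-28: counting 746 days back gives 2029-10-12.
Applying '-291 days' to 2029-10-12: counting 291 days back gives 2028-12-25.

2028-12-25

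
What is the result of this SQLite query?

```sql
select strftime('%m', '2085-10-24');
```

10

`%m` extracts the 2-digit month (01-12): 10.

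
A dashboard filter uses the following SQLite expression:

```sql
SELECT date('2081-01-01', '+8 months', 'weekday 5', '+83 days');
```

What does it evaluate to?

2081-11-27

Adding +8 months to 2081-01-01 gives 2081-09-01.
`weekday 5` advances to the next Friday; 2081-09-01 is a Monday, so it moves forward to 2081-09-05.
Applying '+83 days' to 2081-09-05: counting 83 days forward gives 2081-11-27.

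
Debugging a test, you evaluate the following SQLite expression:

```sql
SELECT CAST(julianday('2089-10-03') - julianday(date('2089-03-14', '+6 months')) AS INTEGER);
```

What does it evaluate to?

Adding +6 months to 2089-03-14 gives 2089-09-14.
16 days remain in September 2089 after the 14th (30 − 14).
Then 3 days into October 2089.
Total: 16 + 3 = 19.

19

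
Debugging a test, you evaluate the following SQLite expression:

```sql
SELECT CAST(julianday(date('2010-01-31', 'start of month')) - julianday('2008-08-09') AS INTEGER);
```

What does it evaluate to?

510

`start of month` rewinds 2010-01-31 to 2010-01-01.
22 days remain in August 2008 after the 9th (31 − 9).
Full months from September 2008 through December 2009 contribute their day counts.
Then 1 day into January 2010.
Total: 22 + 30 + 31 + 30 + 31 + 31 + 28 + 31 + 30 + 31 + 30 + 31 + 31 + 30 + 31 + 30 + 31 + 1 = 510.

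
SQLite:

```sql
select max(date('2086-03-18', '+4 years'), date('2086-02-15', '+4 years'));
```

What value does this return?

date('2086-03-18', '+4 years') → 2090-03-18.
date('2086-02-15', '+4 years') → 2090-02-15.
Later of the two is 2090-03-18.

2090-03-18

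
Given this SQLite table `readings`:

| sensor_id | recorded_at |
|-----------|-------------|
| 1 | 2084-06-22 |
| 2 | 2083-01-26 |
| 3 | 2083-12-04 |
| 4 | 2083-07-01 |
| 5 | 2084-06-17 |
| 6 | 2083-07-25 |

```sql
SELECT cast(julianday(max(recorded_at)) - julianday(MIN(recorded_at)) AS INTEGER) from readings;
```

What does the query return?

513

MIN = 2083-01-26, MAX = 2084-06-22.
5 days remain in January 2083 after the 26th (31 − 26).
Full months from February 2083 through May 2084 contribute their day counts.
Then 22 days into June 2084.
Total: 5 + 28 + 31 + 30 + 31 + 30 + 31 + 31 + 30 + 31 + 30 + 31 + 31 + 29 + 31 + 30 + 31 + 22 = 513.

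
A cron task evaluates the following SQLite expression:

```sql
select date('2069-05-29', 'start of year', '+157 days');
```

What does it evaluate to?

`start of year` rewinds 2069-05-29 to 2069-01-01.
Applying '+157 days' to 2069-01-01: counting 157 days forward gives 2069-06-07.

2069-06-07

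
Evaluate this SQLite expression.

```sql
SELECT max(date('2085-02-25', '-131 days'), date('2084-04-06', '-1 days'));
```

2084-10-17

date('2085-02-25', '-131 days') → 2084-10-17.
date('2084-04-06', '-1 days') → 2084-04-05.
Later of the two is 2084-10-17.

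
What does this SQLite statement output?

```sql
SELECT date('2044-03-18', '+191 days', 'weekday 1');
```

Applying '+191 days' to 2044-03-18: counting 191 days forward gives 2044-09-25.
`weekday 1` advances to the next Monday; 2044-09-25 is a Sunday, so it moves forward to 2044-09-26.

2044-09-26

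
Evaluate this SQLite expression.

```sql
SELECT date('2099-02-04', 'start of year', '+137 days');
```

`start of year` rewinds 2099-02-04 to 2099-01-01.
Applying '+137 days' to 2099-01-01: counting 137 days forward gives 2099-05-18.

2099-05-18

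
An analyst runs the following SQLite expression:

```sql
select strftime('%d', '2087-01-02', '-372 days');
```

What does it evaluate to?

First apply '-372 days': 2087-01-02 → 2085-12-26.
`%d` extracts the 2-digit day of month: 26.

26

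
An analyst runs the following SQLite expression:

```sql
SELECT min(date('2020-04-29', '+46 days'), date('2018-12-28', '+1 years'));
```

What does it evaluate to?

date('2020-04-29', '+46 days') → 2020-06-14.
date('2018-12-28', '+1 years') → 2019-12-28.
Earlier of the two is 2019-12-28.

2019-12-28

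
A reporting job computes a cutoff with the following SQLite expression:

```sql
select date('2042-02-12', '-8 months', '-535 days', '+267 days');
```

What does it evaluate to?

2040-09-17

Adding -8 months to 2042-02-12 gives 2041-06-12.
Applying '-535 days' to 2041-06-12: counting 535 days back gives 2039-12-25.
Applying '+267 days' to 2039-12-25: counting 267 days forward gives 2040-09-17.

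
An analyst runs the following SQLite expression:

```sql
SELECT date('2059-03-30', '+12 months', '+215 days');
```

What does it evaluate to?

2060-10-31

Adding +12 months to 2059-03-30 gives 2060-03-30.
Applying '+215 days' to 2060-03-30: counting 215 days forward gives 2060-10-31.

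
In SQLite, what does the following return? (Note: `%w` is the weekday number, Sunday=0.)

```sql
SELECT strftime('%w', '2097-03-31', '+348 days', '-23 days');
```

3

First apply '+348 days', '-23 days': 2097-03-31 → 2098-02-19.
2098-02-19 is a Wednesday; with Sunday=0 that is 3.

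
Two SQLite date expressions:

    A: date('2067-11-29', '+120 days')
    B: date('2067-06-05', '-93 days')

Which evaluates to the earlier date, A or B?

B

A = 2068-03-28.
B = 2067-03-04.
B is earlier.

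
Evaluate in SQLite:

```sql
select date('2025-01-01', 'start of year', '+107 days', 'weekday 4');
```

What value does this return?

2025-04-24

`start of year` rewinds 2025-01-01 to 2025-01-01.
Applying '+107 days' to 2025-01-01: counting 107 days forward gives 2025-04-18.
`weekday 4` advances to the next Thursday; 2025-04-18 is a Friday, so it moves forward to 2025-04-24.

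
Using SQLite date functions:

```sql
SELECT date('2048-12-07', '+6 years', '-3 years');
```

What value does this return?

2051-12-07

Adding +6 years to 2048-12-07 gives 2054-12-07.
Adding -3 years to 2054-12-07 gives 2051-12-07.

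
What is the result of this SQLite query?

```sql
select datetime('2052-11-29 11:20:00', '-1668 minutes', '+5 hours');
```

1668 minutes = 27h 48m; -1668 minutes from 2052-11-29 11:20:00 is 2052-11-28 07:32:00 (crosses midnight).
+5 hours from 2052-11-28 07:32:00 is 2052-11-28 12:32:00.

2052-11-28 12:32:00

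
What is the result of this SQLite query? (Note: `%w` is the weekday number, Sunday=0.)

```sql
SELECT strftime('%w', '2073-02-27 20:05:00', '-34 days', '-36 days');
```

1

First apply '-34 days', '-36 days': 2073-02-27 20:05:00 → 2072-12-19 20:05:00.
2072-12-19 is a Monday; with Sunday=0 that is 1.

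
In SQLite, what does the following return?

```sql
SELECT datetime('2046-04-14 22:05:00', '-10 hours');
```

2046-04-14 12:05:00

-10 hours from 2046-04-14 22:05:00 is 2046-04-14 12:05:00.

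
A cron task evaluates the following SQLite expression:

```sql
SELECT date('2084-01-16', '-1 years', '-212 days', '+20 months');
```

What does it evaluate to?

Adding -1 year to 2084-01-16 gives 2083-01-16.
Applying '-212 days' to 2083-01-16: counting 212 days back gives 2082-06-18.
Adding +20 months to 2082-06-18 gives 2084-02-18.

2084-02-18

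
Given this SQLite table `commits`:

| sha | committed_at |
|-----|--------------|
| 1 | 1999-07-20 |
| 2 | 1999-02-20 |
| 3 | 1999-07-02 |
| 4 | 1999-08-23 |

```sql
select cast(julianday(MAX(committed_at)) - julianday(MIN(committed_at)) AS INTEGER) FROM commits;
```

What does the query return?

MIN = 1999-02-20, MAX = 1999-08-23.
8 days remain in February 1999 after the 20th (28 − 20).
March 1999: 31 days.
April 1999: 30 days.
May 1999: 31 days.
June 1999: 30 days.
July 1999: 31 days.
Then 23 days into August 1999.
Total: 8 + 31 + 30 + 31 + 30 + 31 + 23 = 184.

184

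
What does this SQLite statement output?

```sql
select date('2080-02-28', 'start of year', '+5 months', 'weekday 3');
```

2080-06-05

`start of year` rewinds 2080-02-28 to 2080-01-01.
Adding +5 months to 2080-01-01 gives 2080-06-01.
`weekday 3` advances to the next Wednesday; 2080-06-01 is a Saturday, so it moves forward to 2080-06-05.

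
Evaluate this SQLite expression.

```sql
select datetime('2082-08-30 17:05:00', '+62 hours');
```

+62 hours from 2082-08-30 17:05:00 is 2082-09-02 07:05:00 (crosses midnight).

2082-09-02 07:05:00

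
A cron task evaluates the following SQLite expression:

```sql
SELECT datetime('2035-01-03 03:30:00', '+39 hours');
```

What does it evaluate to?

2035-01-04 18:30:00

+39 hours from 2035-01-03 03:30:00 is 2035-01-04 18:30:00 (crosses midnight).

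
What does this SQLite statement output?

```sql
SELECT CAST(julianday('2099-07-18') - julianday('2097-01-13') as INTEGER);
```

18 days remain in January 2097 after the 13th (31 − 13).
Full months from February 2097 through June 2099 contribute their day counts.
Then 18 days into July 2099.
Total: 18 + 28 + 31 + 30 + 31 + 30 + 31 + 31 + 30 + 31 + 30 + 31 + 31 + 28 + 31 + 30 + 31 + 30 + 31 + 31 + 30 + 31 + 30 + 31 + 31 + 28 + 31 + 30 + 31 + 30 + 18 = 916.

916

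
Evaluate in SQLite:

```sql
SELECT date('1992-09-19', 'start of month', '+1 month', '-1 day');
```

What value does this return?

1992-09-30

`start of month` rewinds 1992-09-19 to 1992-09-01.
Adding +1 month to 1992-09-01 gives 1992-10-01.
Going back 1 day from 1992-10-01 reaches 1992-09-30 (last day of September, 30 days).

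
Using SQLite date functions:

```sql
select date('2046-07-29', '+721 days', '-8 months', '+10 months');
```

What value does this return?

Applying '+721 days' to 2046-07-29: counting 721 days forward gives 2048-07-19.
Adding -8 months to 2048-07-19 gives 2047-11-19.
Adding +10 months to 2047-11-19 gives 2048-09-19.

2048-09-19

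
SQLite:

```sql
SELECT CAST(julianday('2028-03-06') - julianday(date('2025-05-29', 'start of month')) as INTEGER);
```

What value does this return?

1040

`start of month` rewinds 2025-05-29 to 2025-05-01.
30 days remain in May 2025 after the 1st (31 − 1).
Full months from June 2025 through February 2028 contribute their day counts.
Then 6 days into March 2028.
Total: 30 + 30 + 31 + 31 + 30 + 31 + 30 + 31 + 31 + 28 + 31 + 30 + 31 + 30 + 31 + 31 + 30 + 31 + 30 + 31 + 31 + 28 + 31 + 30 + 31 + 30 + 31 + 31 + 30 + 31 + 30 + 31 + 31 + 29 + 6 = 1040.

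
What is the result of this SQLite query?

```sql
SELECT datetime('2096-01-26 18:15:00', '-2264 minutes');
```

2264 minutes = 37h 44m; -2264 minutes from 2096-01-26 18:15:00 is 2096-01-25 04:31:00 (crosses midnight).

2096-01-25 04:31:00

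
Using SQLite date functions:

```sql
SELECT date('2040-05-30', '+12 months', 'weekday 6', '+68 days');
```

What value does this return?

Adding +12 months to 2040-05-30 gives 2041-05-30.
`weekday 6` advances to the next Saturday; 2041-05-30 is a Thursday, so it moves forward to 2041-06-01.
Applying '+68 days' to 2041-06-01: counting 68 days forward gives 2041-08-08.

2041-08-08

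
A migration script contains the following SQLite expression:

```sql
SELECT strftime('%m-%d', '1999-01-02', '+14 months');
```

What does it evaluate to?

First apply '+14 months': 1999-01-02 → 2000-03-02.
`%m-%d` extracts the month-day: 03-02.

03-02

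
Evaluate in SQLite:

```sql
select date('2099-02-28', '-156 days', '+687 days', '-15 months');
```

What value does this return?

Applying '-156 days' to 2099-02-28: counting 156 days back gives 2098-09-25.
Applying '+687 days' to 2098-09-25: counting 687 days forward gives 2100-08-13.
Adding -15 months to 2100-08-13 gives 2099-05-13.

2099-05-13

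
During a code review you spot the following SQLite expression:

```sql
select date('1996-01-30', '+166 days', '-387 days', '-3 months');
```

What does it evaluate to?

1995-03-23

Applying '+166 days' to 1996-01-30: counting 166 days forward gives 1996-07-14.
Applying '-387 days' to 1996-07-14: counting 387 days back gives 1995-06-23.
Adding -3 months to 1995-06-23 gives 1995-03-23.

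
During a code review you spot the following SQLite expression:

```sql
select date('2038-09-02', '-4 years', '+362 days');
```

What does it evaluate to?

2035-08-30

Adding -4 years to 2038-09-02 gives 2034-09-02.
Applying '+362 days' to 2034-09-02: counting 362 days forward gives 2035-08-30.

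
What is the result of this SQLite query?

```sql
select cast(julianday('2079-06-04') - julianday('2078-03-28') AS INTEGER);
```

3 days remain in March 2078 after the 28th (31 − 28).
Full months from April 2078 through May 2079 contribute their day counts.
Then 4 days into June 2079.
Total: 3 + 30 + 31 + 30 + 31 + 31 + 30 + 31 + 30 + 31 + 31 + 28 + 31 + 30 + 31 + 4 = 433.

433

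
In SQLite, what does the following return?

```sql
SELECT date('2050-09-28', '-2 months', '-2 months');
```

2050-05-28

Adding -2 months to 2050-09-28 gives 2050-07-28.
Adding -2 months to 2050-07-28 gives 2050-05-28.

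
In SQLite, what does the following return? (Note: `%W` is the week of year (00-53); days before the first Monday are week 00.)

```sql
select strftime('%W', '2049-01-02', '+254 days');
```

37

First apply '+254 days': 2049-01-02 → 2049-09-13.
2049-09-13 is a Monday. SQLite's %W counts Mondays since the year started; the result is 37.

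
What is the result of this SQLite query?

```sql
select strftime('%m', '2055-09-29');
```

`%m` extracts the 2-digit month (01-12): 09.

09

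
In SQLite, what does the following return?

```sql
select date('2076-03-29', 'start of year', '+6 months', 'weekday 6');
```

`start of year` rewinds 2076-03-29 to 2076-01-01.
Adding +6 months to 2076-01-01 gives 2076-07-01.
`weekday 6` advances to the next Saturday; 2076-07-01 is a Wednesday, so it moves forward to 2076-07-04.

2076-07-04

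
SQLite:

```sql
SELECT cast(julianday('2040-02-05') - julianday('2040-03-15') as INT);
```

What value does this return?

-39

24 days remain in February 2040 after the 5th (29 − 5).
Then 15 days into March 2040.
Total: 24 + 15 = 39.
The subtraction is earlier − later, so the result is −39 → -39.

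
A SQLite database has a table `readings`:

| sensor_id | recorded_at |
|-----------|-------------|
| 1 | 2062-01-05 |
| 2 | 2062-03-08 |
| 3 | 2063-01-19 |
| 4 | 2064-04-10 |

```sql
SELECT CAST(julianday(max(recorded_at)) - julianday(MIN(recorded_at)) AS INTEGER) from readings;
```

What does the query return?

MIN = 2062-01-05, MAX = 2064-04-10.
26 days remain in January 2062 after the 5th (31 − 5).
Full months from February 2062 through March 2064 contribute their day counts.
Then 10 days into April 2064.
Total: 26 + 28 + 31 + 30 + 31 + 30 + 31 + 31 + 30 + 31 + 30 + 31 + 31 + 28 + 31 + 30 + 31 + 30 + 31 + 31 + 30 + 31 + 30 + 31 + 31 + 29 + 31 + 10 = 826.

826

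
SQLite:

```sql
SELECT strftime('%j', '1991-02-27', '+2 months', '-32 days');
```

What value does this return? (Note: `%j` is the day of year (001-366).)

085

First apply '+2 months', '-32 days': 1991-02-27 → 1991-03-26.
Day-of-year for 1991-03-26: days since 1991-01-01 inclusive = 85, zero-padded to 085.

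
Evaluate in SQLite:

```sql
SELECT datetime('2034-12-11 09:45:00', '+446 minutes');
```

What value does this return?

446 minutes = 7h 26m; +446 minutes from 2034-12-11 09:45:00 is 2034-12-11 17:11:00.

2034-12-11 17:11:00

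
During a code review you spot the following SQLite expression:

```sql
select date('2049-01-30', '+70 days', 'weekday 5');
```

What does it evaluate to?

Applying '+70 days' to 2049-01-30: counting 70 days forward gives 2049-04-10.
`weekday 5` advances to the next Friday; 2049-04-10 is a Saturday, so it moves forward to 2049-04-16.

2049-04-16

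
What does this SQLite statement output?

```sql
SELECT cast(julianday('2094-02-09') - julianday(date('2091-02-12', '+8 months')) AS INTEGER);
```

Adding +8 months to 2091-02-12 gives 2091-10-12.
19 days remain in October 2091 after the 12th (31 − 12).
Full months from November 2091 through January 2094 contribute their day counts.
Then 9 days into February 2094.
Total: 19 + 30 + 31 + 31 + 29 + 31 + 30 + 31 + 30 + 31 + 31 + 30 + 31 + 30 + 31 + 31 + 28 + 31 + 30 + 31 + 30 + 31 + 31 + 30 + 31 + 30 + 31 + 31 + 9 = 851.

851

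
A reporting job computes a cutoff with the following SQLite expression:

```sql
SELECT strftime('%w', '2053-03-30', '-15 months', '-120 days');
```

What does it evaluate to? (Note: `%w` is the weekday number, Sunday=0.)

First apply '-15 months', '-120 days': 2053-03-30 → 2051-09-01.
2051-09-01 is a Friday; with Sunday=0 that is 5.

5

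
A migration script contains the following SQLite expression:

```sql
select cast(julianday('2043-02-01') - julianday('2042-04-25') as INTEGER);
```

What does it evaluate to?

282

5 days remain in April 2042 after the 25th (30 − 25).
Full months from May 2042 through January 2043 contribute their day counts.
Then 1 day into February 2043.
Total: 5 + 31 + 30 + 31 + 31 + 30 + 31 + 30 + 31 + 31 + 1 = 282.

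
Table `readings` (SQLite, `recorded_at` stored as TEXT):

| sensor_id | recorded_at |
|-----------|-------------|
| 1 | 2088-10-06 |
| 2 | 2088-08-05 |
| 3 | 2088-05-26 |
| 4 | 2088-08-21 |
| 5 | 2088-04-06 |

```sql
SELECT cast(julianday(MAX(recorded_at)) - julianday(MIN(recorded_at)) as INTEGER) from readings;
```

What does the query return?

183

MIN = 2088-04-06, MAX = 2088-10-06.
24 days remain in April 2088 after the 6th (30 − 6).
May 2088: 31 days.
June 2088: 30 days.
July 2088: 31 days.
August 2088: 31 days.
September 2088: 30 days.
Then 6 days into October 2088.
Total: 24 + 31 + 30 + 31 + 31 + 30 + 6 = 183.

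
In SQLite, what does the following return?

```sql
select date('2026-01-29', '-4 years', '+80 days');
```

2022-04-19

Adding -4 years to 2026-01-29 gives 2022-01-29.
Applying '+80 days' to 2022-01-29: counting 80 days forward gives 2022-04-19.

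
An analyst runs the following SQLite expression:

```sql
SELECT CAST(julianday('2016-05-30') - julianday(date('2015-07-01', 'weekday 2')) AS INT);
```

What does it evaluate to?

`weekday 2` advances to the next Tuesday; 2015-07-01 is a Wednesday, so it moves forward to 2015-07-07.
24 days remain in July 2015 after the 7th (31 − 7).
Full months from August 2015 through April 2016 contribute their day counts.
Then 30 days into May 2016.
Total: 24 + 31 + 30 + 31 + 30 + 31 + 31 + 29 + 31 + 30 + 30 = 328.

328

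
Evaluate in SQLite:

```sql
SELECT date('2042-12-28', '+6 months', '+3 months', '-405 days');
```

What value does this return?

Adding +6 months to 2042-12-28 gives 2043-06-28.
Adding +3 months to 2043-06-28 gives 2043-09-28.
Applying '-405 days' to 2043-09-28: counting 405 days back gives 2042-08-19.

2042-08-19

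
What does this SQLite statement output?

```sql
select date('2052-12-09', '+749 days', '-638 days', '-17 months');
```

2051-10-30

Applying '+749 days' to 2052-12-09: counting 749 days forward gives 2054-12-28.
Applying '-638 days' to 2054-12-28: counting 638 days back gives 2053-03-30.
Adding -17 months to 2053-03-30 gives 2051-10-30.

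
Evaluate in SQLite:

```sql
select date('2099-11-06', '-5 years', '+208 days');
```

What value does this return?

2095-06-02

Adding -5 years to 2099-11-06 gives 2094-11-06.
Applying '+208 days' to 2094-11-06: counting 208 days forward gives 2095-06-02.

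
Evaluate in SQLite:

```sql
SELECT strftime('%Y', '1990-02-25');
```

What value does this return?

`%Y` extracts the 4-digit year: 1990.

1990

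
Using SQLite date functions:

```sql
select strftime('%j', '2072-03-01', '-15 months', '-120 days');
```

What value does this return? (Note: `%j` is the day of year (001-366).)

First apply '-15 months', '-120 days': 2072-03-01 → 2070-08-03.
Day-of-year for 2070-08-03: days since 2070-01-01 inclusive = 215, zero-padded to 215.

215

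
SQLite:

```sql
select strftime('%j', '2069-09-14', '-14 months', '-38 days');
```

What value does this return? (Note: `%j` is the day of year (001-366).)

First apply '-14 months', '-38 days': 2069-09-14 → 2068-06-06.
Day-of-year for 2068-06-06: days since 2068-01-01 inclusive = 158, zero-padded to 158.

158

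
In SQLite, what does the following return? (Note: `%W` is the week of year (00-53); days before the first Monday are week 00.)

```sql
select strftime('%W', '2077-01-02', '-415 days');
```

45

First apply '-415 days': 2077-01-02 → 2075-11-14.
2075-11-14 is a Thursday. SQLite's %W counts Mondays since the year started; the result is 45.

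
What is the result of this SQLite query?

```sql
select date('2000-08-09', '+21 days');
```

2000-08-30

Advancing 21 more days within August lands on 2000-08-30.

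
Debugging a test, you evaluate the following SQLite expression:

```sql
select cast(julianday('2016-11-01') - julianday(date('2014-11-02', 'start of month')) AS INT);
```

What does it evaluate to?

`start of month` rewinds 2014-11-02 to 2014-11-01.
29 days remain in November 2014 after the 1st (30 − 1).
Full months from December 2014 through October 2016 contribute their day counts.
Then 1 day into November 2016.
Total: 29 + 31 + 31 + 28 + 31 + 30 + 31 + 30 + 31 + 31 + 30 + 31 + 30 + 31 + 31 + 29 + 31 + 30 + 31 + 30 + 31 + 31 + 30 + 31 + 1 = 731.

731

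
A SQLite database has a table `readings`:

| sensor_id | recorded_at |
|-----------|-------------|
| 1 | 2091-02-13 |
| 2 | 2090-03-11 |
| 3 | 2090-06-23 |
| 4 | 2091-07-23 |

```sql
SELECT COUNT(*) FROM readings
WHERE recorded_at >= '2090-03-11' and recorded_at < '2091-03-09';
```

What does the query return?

Rows in [2090-03-11, 2091-03-09): 2091-02-13, 2090-03-11, 2090-06-23 → 3 rows.

3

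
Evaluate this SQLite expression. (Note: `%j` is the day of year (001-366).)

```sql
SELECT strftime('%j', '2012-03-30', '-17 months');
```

First apply '-17 months': 2012-03-30 → 2010-10-30.
Day-of-year for 2010-10-30: days since 2010-01-01 inclusive = 303, zero-padded to 303.

303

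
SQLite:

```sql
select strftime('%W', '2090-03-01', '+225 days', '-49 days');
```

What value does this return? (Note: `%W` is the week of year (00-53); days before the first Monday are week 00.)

First apply '+225 days', '-49 days': 2090-03-01 → 2090-08-24.
2090-08-24 is a Thursday. SQLite's %W counts Mondays since the year started; the result is 34.

34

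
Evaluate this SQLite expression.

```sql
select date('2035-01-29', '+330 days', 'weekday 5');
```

2035-12-28

Applying '+330 days' to 2035-01-29: counting 330 days forward gives 2035-12-25.
`weekday 5` advances to the next Friday; 2035-12-25 is a Tuesday, so it moves forward to 2035-12-28.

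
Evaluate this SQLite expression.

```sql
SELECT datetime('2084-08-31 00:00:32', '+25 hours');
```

+25 hours from 2084-08-31 00:00:32 is 2084-09-01 01:00:32 (crosses midnight).

2084-09-01 01:00:32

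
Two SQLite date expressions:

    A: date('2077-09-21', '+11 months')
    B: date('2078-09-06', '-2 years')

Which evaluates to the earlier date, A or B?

A = 2078-08-21.
B = 2076-09-06.
B is earlier.

B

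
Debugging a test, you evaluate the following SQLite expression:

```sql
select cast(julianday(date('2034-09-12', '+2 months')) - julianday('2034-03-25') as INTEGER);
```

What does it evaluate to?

232

Adding +2 months to 2034-09-12 gives 2034-11-12.
6 days remain in March 2034 after the 25th (31 − 25).
Full months from April 2034 through October 2034 contribute their day counts.
Then 12 days into November 2034.
Total: 6 + 30 + 31 + 30 + 31 + 31 + 30 + 31 + 12 = 232.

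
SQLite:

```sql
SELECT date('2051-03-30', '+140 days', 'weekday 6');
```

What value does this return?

2051-08-19

Applying '+140 days' to 2051-03-30: counting 140 days forward gives 2051-08-17.
`weekday 6` advances to the next Saturday; 2051-08-17 is a Thursday, so it moves forward to 2051-08-19.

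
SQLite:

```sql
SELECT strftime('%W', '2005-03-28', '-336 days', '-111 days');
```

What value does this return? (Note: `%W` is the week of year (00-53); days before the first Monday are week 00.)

01

First apply '-336 days', '-111 days': 2005-03-28 → 2004-01-06.
2004-01-06 is a Tuesday. SQLite's %W counts Mondays since the year started; the result is 01.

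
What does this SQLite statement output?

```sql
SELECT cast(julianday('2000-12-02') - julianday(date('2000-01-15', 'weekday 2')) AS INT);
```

319

`weekday 2` advances to the next Tuesday; 2000-01-15 is a Saturday, so it moves forward to 2000-01-18.
13 days remain in January 2000 after the 18th (31 − 18).
Full months from February 2000 through November 2000 contribute their day counts.
Then 2 days into December 2000.
Total: 13 + 29 + 31 + 30 + 31 + 30 + 31 + 31 + 30 + 31 + 30 + 2 = 319.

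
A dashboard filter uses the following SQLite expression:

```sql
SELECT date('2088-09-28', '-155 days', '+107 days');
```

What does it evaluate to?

2088-08-11

Applying '-155 days' to 2088-09-28: counting 155 days back gives 2088-04-26.
Applying '+107 days' to 2088-04-26: counting 107 days forward gives 2088-08-11.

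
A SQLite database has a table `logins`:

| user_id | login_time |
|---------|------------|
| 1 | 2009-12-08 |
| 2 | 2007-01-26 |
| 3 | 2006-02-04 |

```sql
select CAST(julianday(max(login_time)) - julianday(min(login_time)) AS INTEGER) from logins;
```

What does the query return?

MIN = 2006-02-04, MAX = 2009-12-08.
24 days remain in February 2006 after the 4th (28 − 4).
Full months from March 2006 through November 2009 contribute their day counts.
Then 8 days into December 2009.
Total: 24 + 31 + 30 + 31 + 30 + 31 + 31 + 30 + 31 + 30 + 31 + 31 + 28 + 31 + 30 + 31 + 30 + 31 + 31 + 30 + 31 + 30 + 31 + 31 + 29 + 31 + 30 + 31 + 30 + 31 + 31 + 30 + 31 + 30 + 31 + 31 + 28 + 31 + 30 + 31 + 30 + 31 + 31 + 30 + 31 + 30 + 8 = 1403.

1403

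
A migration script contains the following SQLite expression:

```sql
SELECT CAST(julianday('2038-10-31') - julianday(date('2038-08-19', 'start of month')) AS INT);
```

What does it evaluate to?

91

`start of month` rewinds 2038-08-19 to 2038-08-01.
30 days remain in August 2038 after the 1st (31 − 1).
September 2038: 30 days.
Then 31 days into October 2038.
Total: 30 + 30 + 31 = 91.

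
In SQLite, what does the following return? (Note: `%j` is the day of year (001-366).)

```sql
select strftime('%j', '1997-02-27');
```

Day-of-year for 1997-02-27: days since 1997-01-01 inclusive = 58, zero-padded to 058.

058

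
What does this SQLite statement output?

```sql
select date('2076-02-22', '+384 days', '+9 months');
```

2077-12-12

Applying '+384 days' to 2076-02-22: counting 384 days forward gives 2077-03-12.
Adding +9 months to 2077-03-12 gives 2077-12-12.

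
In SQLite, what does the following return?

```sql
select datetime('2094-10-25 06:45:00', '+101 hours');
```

+101 hours from 2094-10-25 06:45:00 is 2094-10-29 11:45:00 (crosses midnight).

2094-10-29 11:45:00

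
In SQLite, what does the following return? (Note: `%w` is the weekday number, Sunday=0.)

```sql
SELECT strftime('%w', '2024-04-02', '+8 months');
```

1

First apply '+8 months': 2024-04-02 → 2024-12-02.
2024-12-02 is a Monday; with Sunday=0 that is 1.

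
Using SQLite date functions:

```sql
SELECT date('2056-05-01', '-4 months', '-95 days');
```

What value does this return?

2055-09-28

Adding -4 months to 2056-05-01 gives 2056-01-01.
Applying '-95 days' to 2056-01-01: counting 95 days back gives 2055-09-28.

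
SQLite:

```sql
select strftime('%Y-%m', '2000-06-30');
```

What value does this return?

`%Y-%m` extracts the year-month: 2000-06.

2000-06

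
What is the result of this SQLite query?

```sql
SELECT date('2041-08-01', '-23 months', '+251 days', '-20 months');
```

2038-09-09

Adding -23 months to 2041-08-01 gives 2039-09-01.
Applying '+251 days' to 2039-09-01: counting 251 days forward gives 2040-05-09.
Adding -20 months to 2040-05-09 gives 2038-09-09.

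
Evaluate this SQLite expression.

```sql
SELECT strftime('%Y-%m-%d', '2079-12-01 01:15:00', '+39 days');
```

2080-01-09

First apply '+39 days': 2079-12-01 01:15:00 → 2080-01-09 01:15:00.
`%Y-%m-%d` extracts the ISO date: 2080-01-09.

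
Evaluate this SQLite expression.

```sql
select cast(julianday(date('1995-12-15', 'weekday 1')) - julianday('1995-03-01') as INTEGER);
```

292

`weekday 1` advances to the next Monday; 1995-12-15 is a Friday, so it moves forward to 1995-12-18.
30 days remain in March 1995 after the 1st (31 − 1).
Full months from April 1995 through November 1995 contribute their day counts.
Then 18 days into December 1995.
Total: 30 + 30 + 31 + 30 + 31 + 31 + 30 + 31 + 30 + 18 = 292.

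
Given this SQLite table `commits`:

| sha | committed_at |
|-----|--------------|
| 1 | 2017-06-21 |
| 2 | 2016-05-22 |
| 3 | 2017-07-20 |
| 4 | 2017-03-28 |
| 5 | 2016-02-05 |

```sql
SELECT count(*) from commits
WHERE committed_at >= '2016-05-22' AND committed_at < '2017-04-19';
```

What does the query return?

2

Rows in [2016-05-22, 2017-04-19): 2016-05-22, 2017-03-28 → 2 rows.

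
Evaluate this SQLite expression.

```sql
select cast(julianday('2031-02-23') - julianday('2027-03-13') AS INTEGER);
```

1443

18 days remain in March 2027 after the 13th (31 − 13).
Full months from April 2027 through January 2031 contribute their day counts.
Then 23 days into February 2031.
Total: 18 + 30 + 31 + 30 + 31 + 31 + 30 + 31 + 30 + 31 + 31 + 29 + 31 + 30 + 31 + 30 + 31 + 31 + 30 + 31 + 30 + 31 + 31 + 28 + 31 + 30 + 31 + 30 + 31 + 31 + 30 + 31 + 30 + 31 + 31 + 28 + 31 + 30 + 31 + 30 + 31 + 31 + 30 + 31 + 30 + 31 + 31 + 23 = 1443.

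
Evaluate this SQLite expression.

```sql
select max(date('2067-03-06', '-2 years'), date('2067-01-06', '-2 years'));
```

2065-03-06

date('2067-03-06', '-2 years') → 2065-03-06.
date('2067-01-06', '-2 years') → 2065-01-06.
Later of the two is 2065-03-06.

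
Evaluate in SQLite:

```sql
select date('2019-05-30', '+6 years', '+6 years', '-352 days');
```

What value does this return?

2030-06-12

Adding +6 years to 2019-05-30 gives 2025-05-30.
Adding +6 years to 2025-05-30 gives 2031-05-30.
Applying '-352 days' to 2031-05-30: counting 352 days back gives 2030-06-12.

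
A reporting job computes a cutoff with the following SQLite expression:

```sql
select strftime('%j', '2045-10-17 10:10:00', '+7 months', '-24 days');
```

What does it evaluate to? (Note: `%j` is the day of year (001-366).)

First apply '+7 months', '-24 days': 2045-10-17 10:10:00 → 2046-04-23 10:10:00.
Day-of-year for 2046-04-23: days since 2046-01-01 inclusive = 113, zero-padded to 113.

113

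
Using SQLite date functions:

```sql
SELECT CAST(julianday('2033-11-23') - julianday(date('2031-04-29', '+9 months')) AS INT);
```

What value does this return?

664

Adding +9 months to 2031-04-29 gives 2032-01-29.
2 days remain in January 2032 after the 29th (31 − 29).
Full months from February 2032 through October 2033 contribute their day counts.
Then 23 days into November 2033.
Total: 2 + 29 + 31 + 30 + 31 + 30 + 31 + 31 + 30 + 31 + 30 + 31 + 31 + 28 + 31 + 30 + 31 + 30 + 31 + 31 + 30 + 31 + 23 = 664.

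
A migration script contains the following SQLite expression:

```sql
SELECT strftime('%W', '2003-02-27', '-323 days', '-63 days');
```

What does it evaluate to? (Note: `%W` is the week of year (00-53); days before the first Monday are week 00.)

05

First apply '-323 days', '-63 days': 2003-02-27 → 2002-02-06.
2002-02-06 is a Wednesday. SQLite's %W counts Mondays since the year started; the result is 05.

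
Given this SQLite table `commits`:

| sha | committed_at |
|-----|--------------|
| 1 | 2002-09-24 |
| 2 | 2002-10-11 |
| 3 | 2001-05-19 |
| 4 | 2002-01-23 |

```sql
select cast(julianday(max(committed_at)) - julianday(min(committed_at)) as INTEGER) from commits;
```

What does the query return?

510

MIN = 2001-05-19, MAX = 2002-10-11.
12 days remain in May 2001 after the 19th (31 − 19).
Full months from June 2001 through September 2002 contribute their day counts.
Then 11 days into October 2002.
Total: 12 + 30 + 31 + 31 + 30 + 31 + 30 + 31 + 31 + 28 + 31 + 30 + 31 + 30 + 31 + 31 + 30 + 11 = 510.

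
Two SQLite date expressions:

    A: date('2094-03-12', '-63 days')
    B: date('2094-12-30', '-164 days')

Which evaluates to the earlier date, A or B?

A

A = 2094-01-08.
B = 2094-07-19.
A is earlier.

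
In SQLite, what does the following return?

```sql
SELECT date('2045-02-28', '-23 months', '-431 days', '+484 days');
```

Adding -23 months to 2045-02-28 gives 2043-03-28.
Applying '-431 days' to 2043-03-28: counting 431 days back gives 2042-01-21.
Applying '+484 days' to 2042-01-21: counting 484 days forward gives 2043-05-20.

2043-05-20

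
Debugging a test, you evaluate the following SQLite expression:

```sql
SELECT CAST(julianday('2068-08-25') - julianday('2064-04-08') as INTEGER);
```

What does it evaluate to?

22 days remain in April 2064 after the 8th (30 − 8).
Full months from May 2064 through July 2068 contribute their day counts.
Then 25 days into August 2068.
Total: 22 + 31 + 30 + 31 + 31 + 30 + 31 + 30 + 31 + 31 + 28 + 31 + 30 + 31 + 30 + 31 + 31 + 30 + 31 + 30 + 31 + 31 + 28 + 31 + 30 + 31 + 30 + 31 + 31 + 30 + 31 + 30 + 31 + 31 + 28 + 31 + 30 + 31 + 30 + 31 + 31 + 30 + 31 + 30 + 31 + 31 + 29 + 31 + 30 + 31 + 30 + 31 + 25 = 1600.

1600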